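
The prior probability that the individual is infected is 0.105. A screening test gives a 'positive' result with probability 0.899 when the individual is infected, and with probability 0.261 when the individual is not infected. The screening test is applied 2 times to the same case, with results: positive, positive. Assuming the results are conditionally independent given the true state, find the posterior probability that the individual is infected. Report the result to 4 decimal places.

Posterior P(H) ≈ 0.5819

Let H be the event that the individual is infected; start with P(H) = 0.105. P('positive'|H) = 0.899, P('positive'|¬H) = 0.261.
Update on result 1 ('positive'): P(H) ← 0.899·0.1050 / (0.899·0.1050 + 0.261·0.8950) = 0.094395/0.32799 = 0.2878.
Update on result 2 ('positive'): P(H) ← 0.899·0.2878 / (0.899·0.2878 + 0.261·0.7122) = 0.25873/0.44462 = 0.5819.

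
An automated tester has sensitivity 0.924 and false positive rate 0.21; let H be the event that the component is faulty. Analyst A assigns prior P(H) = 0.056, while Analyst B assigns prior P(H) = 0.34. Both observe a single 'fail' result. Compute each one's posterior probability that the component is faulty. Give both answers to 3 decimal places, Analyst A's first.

Analyst A: 0.207; Analyst B: 0.694

The likelihood ratio for a 'fail' result is 0.924/0.21 = 4.4000.
Analyst A: prior odds 0.056/0.944 = 0.059322; posterior odds 0.26102; posterior probability 0.207.
Analyst B: prior odds 0.34/0.66 = 0.51515; posterior odds 2.2667; posterior probability 0.694.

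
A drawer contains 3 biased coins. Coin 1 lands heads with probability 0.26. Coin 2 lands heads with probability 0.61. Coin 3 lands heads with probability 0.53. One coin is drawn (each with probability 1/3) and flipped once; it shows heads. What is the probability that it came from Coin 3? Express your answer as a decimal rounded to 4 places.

P(heads|C1) = 0.26; P(heads|C2) = 0.61; P(heads|C3) = 0.53.
Prior × likelihood for each source: 0.333333·0.26=0.08667, 0.333333·0.61=0.2033, 0.333333·0.53=0.1767. Summing gives P(heads) = 0.46667.
P(Coin 3 | heads) = 0.1767 / 0.46667 = 0.3786.

Posterior probability ≈ 0.3786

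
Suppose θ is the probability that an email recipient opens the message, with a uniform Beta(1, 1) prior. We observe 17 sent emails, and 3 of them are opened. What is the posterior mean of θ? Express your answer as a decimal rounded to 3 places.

Observing 3 successes and 14 failures updates Beta(1, 1) by adding the success and failure counts to the two shape parameters: α = 1+3 = 4, β = 1+14 = 15.
Posterior mean = α/(α+β) = 4/19 = 0.211.

Posterior mean ≈ 0.211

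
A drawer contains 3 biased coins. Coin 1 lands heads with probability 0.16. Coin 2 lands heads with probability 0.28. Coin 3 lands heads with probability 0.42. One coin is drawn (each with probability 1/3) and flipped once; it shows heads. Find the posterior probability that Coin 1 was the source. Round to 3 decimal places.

Posterior probability ≈ 0.186

P(heads|C1) = 0.16; P(heads|C2) = 0.28; P(heads|C3) = 0.42.
Prior × likelihood for each source: 0.333333·0.16=0.05333, 0.333333·0.28=0.09333, 0.333333·0.42=0.1400. Summing gives P(heads) = 0.28667.
P(Coin 1 | heads) = 0.05333 / 0.28667 = 0.186.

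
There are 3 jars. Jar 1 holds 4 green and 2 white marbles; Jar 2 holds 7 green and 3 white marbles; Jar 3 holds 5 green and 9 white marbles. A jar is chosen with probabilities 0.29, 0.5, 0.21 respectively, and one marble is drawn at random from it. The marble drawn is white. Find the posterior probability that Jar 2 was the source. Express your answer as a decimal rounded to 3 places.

Posterior probability ≈ 0.393

P(white|Jar 1) = 0.3333; P(white|Jar 2) = 0.3; P(white|Jar 3) = 0.6429.
Prior × likelihood for each source: 0.29·0.3333=0.09667, 0.5·0.3=0.1500, 0.21·0.6429=0.1350. Summing gives P(white) = 0.38167.
P(Jar 2 | white) = 0.1500 / 0.38167 = 0.393.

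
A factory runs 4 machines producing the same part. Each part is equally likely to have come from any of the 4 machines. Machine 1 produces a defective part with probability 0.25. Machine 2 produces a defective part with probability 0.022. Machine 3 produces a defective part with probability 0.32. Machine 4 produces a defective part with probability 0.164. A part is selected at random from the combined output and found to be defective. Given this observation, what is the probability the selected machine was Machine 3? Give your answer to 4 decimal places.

Posterior probability ≈ 0.4233

Tabulate prior·likelihood by source: [1] prior 0.25, lik 0.25, product 0.06250; [2] prior 0.25, lik 0.022, product 0.005500; [3] prior 0.25, lik 0.32, product 0.08000; [4] prior 0.25, lik 0.164, product 0.04100.
Normalizing constant = 0.18900; the posterior for Machine 3 is its product over the sum, 0.08000/0.18900 = 0.4233.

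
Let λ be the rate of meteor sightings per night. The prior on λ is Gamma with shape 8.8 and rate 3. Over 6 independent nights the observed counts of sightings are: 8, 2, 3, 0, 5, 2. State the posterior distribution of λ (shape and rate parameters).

Posterior: Gamma(shape=28.8, rate=9)

The Poisson likelihood adds the total count to the shape and the number of exposure periods to the rate. Here ∑xᵢ = 20 and n = 6, so shape 8.8→28.8 and rate 3→9.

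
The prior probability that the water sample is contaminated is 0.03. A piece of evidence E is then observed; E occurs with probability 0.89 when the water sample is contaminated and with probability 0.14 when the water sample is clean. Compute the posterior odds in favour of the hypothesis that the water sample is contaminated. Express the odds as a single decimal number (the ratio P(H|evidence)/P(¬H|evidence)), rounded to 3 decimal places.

Posterior odds ≈ 0.197

Prior odds = 0.03/(1−0.03) = 0.030928.
Likelihood ratio for E = 0.89/0.14 = 6.3571.
Posterior odds = prior odds × LR = 0.19661.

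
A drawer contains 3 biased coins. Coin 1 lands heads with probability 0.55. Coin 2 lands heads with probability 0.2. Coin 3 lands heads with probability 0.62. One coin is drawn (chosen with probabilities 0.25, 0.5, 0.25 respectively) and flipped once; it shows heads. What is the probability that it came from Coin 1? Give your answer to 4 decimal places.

Posterior probability ≈ 0.3503

P(heads|C1) = 0.55; P(heads|C2) = 0.2; P(heads|C3) = 0.62.
Prior × likelihood for each source: 0.25·0.55=0.1375, 0.5·0.2=0.1000, 0.25·0.62=0.1550. Summing gives P(heads) = 0.39250.
P(Coin 1 | heads) = 0.1375 / 0.39250 = 0.3503.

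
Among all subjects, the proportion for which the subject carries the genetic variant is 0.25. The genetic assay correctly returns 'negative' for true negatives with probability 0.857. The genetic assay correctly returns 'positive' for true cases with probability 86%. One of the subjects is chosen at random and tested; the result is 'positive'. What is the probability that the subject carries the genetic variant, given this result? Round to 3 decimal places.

Write H for 'the subject carries the genetic variant'. Prior odds H:¬H = 0.25/0.75 = 0.33333. For the 'positive' outcome, the likelihood ratio is 0.86/0.143 = 6.0140.
Posterior odds = 0.33333 × 6.0140 = 2.0047, so P(H|E) = 2.0047/(1+2.0047) = 0.667.

P(H | E) ≈ 0.667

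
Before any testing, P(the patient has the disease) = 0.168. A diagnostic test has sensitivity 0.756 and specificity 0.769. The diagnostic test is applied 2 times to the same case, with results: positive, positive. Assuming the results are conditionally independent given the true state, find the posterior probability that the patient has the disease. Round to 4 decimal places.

Posterior P(H) ≈ 0.6838

Let H be the event that the patient has the disease; start with P(H) = 0.168. P('positive'|H) = 0.756, P('positive'|¬H) = 0.231.
Update on result 1 ('positive'): P(H) ← 0.756·0.1680 / (0.756·0.1680 + 0.231·0.8320) = 0.12701/0.31920 = 0.3979.
Update on result 2 ('positive'): P(H) ← 0.756·0.3979 / (0.756·0.3979 + 0.231·0.6021) = 0.30081/0.43989 = 0.6838.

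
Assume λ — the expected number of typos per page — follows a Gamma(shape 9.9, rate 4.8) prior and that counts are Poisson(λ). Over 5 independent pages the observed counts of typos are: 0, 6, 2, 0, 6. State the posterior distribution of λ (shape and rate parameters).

Posterior: Gamma(shape=23.9, rate=9.8)

The Poisson likelihood adds the total count to the shape and the number of exposure periods to the rate. Here ∑xᵢ = 14 and n = 5, so shape 9.9→23.9 and rate 4.8→9.8.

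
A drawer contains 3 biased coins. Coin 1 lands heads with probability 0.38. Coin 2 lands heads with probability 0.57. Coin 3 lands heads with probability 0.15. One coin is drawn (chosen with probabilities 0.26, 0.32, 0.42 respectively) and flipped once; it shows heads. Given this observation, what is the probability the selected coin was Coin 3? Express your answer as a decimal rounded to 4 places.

Posterior probability ≈ 0.1830

P(heads|C1) = 0.38; P(heads|C2) = 0.57; P(heads|C3) = 0.15.
Prior × likelihood for each source: 0.26·0.38=0.09880, 0.32·0.57=0.1824, 0.42·0.15=0.06300. Summing gives P(heads) = 0.34420.
P(Coin 3 | heads) = 0.06300 / 0.34420 = 0.1830.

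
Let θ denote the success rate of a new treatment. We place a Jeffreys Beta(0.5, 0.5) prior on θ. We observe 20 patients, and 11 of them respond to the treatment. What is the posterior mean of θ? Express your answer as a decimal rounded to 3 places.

Observing 11 successes and 9 failures updates Beta(0.5, 0.5) by adding the success and failure counts to the two shape parameters: α = 0.5+11 = 11.5, β = 0.5+9 = 9.5.
Posterior mean = α/(α+β) = 11.5/21 = 0.548.

Posterior mean ≈ 0.548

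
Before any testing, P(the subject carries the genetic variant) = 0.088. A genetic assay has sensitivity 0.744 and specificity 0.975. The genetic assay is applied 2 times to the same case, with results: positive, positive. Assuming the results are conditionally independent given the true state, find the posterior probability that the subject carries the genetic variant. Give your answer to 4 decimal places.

Posterior P(H) ≈ 0.9884

With H the event that the subject carries the genetic variant, the joint likelihood of the observed sequence is P(data|H) = 0.744·0.744 = 0.55354 and P(data|¬H) = 0.025·0.025 = 0.00062500.
Bayes: P(H|data) = 0.088·0.55354 / (0.088·0.55354 + 0.912·0.00062500) = 0.048711/0.049281 = 0.9884.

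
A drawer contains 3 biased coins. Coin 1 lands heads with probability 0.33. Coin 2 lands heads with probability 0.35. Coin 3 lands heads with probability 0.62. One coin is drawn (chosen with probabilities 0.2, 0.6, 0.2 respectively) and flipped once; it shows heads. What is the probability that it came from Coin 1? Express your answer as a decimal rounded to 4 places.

P(heads|C1) = 0.33; P(heads|C2) = 0.35; P(heads|C3) = 0.62.
Prior × likelihood for each source: 0.2·0.33=0.06600, 0.6·0.35=0.2100, 0.2·0.62=0.1240. Summing gives P(heads) = 0.40000.
P(Coin 1 | heads) = 0.06600 / 0.40000 = 0.1650.

Posterior probability ≈ 0.1650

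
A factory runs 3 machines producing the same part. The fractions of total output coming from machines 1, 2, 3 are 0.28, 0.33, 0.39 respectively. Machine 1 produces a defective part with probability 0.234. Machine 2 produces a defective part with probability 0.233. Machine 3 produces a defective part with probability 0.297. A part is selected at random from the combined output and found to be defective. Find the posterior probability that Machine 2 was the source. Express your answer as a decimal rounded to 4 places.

P(defective|M1) = 0.234; P(defective|M2) = 0.233; P(defective|M3) = 0.297.
Prior × likelihood for each source: 0.28·0.234=0.06552, 0.33·0.233=0.07689, 0.39·0.297=0.1158. Summing gives P(defective) = 0.25824.
P(Machine 2 | defective) = 0.07689 / 0.25824 = 0.2977.

Posterior probability ≈ 0.2977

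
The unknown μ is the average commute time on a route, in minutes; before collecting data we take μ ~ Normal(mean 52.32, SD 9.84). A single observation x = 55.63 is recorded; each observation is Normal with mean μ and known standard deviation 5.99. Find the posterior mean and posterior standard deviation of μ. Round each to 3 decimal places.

Posterior mean ≈ 54.735; posterior SD ≈ 5.117

With known σ, the Normal prior is conjugate. Weight on the data is w = (n/σ²)/(n/σ² + 1/τ₀²) = 0.0278706/(0.0278706+0.0103278) = 0.72963.
Posterior mean = w·x̄ + (1−w)·μ₀ = 0.72963·55.63 + 0.27037·52.32 = 54.735. Posterior variance = 1/(0.0278706+0.0103278) = 26.1791, so SD = 5.117.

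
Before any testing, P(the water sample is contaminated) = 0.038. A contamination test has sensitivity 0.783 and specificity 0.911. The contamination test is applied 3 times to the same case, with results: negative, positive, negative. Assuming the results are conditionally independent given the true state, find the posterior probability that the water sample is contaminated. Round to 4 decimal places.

Posterior P(H) ≈ 0.0193

Let H be the event that the water sample is contaminated; start with P(H) = 0.038. P('positive'|H) = 0.783, P('positive'|¬H) = 0.089.
Update on result 1 ('negative'): P(H) ← 0.217·0.0380 / (0.217·0.0380 + 0.911·0.9620) = 0.0082460/0.88463 = 0.0093.
Update on result 2 ('positive'): P(H) ← 0.783·0.0093 / (0.783·0.0093 + 0.089·0.9907) = 0.0072987/0.095469 = 0.0765.
Update on result 3 ('negative'): P(H) ← 0.217·0.0765 / (0.217·0.0765 + 0.911·0.9235) = 0.016590/0.85794 = 0.0193.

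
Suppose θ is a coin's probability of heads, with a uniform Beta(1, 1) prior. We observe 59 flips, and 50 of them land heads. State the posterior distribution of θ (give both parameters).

The binomial likelihood is conjugate to the Beta prior: with 50 successes and 9 failures, the posterior is Beta(1+50, 1+9) = Beta(51, 10).

Posterior: Beta(51, 10)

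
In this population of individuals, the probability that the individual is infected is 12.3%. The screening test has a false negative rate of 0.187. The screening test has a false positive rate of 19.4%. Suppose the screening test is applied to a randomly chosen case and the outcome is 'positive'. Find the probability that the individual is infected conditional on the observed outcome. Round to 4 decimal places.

Let H be the event that the individual is infected. P(H) = 0.123, so P(¬H) = 0.877. With E the 'positive' result, P(E|H) = 0.813 and P(E|¬H) = 0.194.
P(E) = 0.813·0.123 + 0.194·0.877 = 0.099999 + 0.17014 = 0.27014.
By Bayes' theorem, P(H|E) = 0.099999 / 0.27014 = 0.3702.

P(H | E) ≈ 0.3702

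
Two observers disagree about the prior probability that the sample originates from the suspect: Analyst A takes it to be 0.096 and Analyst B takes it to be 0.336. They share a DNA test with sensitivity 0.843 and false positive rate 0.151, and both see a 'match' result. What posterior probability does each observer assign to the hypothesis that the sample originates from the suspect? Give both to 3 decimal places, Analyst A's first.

The likelihood ratio for a 'match' result is 0.843/0.151 = 5.5828.
Analyst A: prior odds 0.096/0.904 = 0.10619; posterior odds 0.59286; posterior probability 0.372.
Analyst B: prior odds 0.336/0.664 = 0.50602; posterior odds 2.8250; posterior probability 0.739.

Analyst A: 0.372; Analyst B: 0.739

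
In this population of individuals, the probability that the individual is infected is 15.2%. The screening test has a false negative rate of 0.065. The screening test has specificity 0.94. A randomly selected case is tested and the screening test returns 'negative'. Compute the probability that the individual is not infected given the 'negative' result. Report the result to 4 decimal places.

Let H be the event that the individual is infected. P(H) = 0.152, so P(¬H) = 0.848. With E the 'negative' result, P(E|H) = 0.065 and P(E|¬H) = 0.94.
P(E) = 0.065·0.152 + 0.94·0.848 = 0.0098800 + 0.79712 = 0.80700.
By Bayes' theorem, P(H|E) = 0.0098800 / 0.80700 = 0.0122. Hence P(¬H|E) = 1 − 0.0122 = 0.9878.

P(¬H | E) ≈ 0.9878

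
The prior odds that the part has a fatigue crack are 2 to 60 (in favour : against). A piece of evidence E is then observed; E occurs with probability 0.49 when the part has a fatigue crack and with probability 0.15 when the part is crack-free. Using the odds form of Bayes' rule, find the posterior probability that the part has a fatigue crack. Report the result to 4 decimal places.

Posterior probability ≈ 0.0982

Prior odds = 2/60 = 0.033333.
Likelihood ratio for E = 0.49/0.15 = 3.2667.
Posterior odds = prior odds × LR = 0.10889.
Posterior probability = odds/(1+odds) = 0.10889/1.1089 = 0.0982.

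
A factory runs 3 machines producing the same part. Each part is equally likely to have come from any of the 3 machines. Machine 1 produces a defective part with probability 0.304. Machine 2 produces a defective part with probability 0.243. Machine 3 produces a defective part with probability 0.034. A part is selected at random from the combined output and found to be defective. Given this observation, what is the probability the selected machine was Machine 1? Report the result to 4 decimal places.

Posterior probability ≈ 0.5232

P(defective|M1) = 0.304; P(defective|M2) = 0.243; P(defective|M3) = 0.034.
Prior × likelihood for each source: 0.333333·0.304=0.1013, 0.333333·0.243=0.08100, 0.333333·0.034=0.01133. Summing gives P(defective) = 0.19367.
P(Machine 1 | defective) = 0.1013 / 0.19367 = 0.5232.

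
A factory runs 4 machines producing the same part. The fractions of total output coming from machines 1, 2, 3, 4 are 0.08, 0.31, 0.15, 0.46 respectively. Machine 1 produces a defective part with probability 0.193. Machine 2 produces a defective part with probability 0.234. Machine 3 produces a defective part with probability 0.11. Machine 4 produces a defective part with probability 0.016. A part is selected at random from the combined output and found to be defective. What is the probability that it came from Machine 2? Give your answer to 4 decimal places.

P(defective|M1) = 0.193; P(defective|M2) = 0.234; P(defective|M3) = 0.11; P(defective|M4) = 0.016.
Prior × likelihood for each source: 0.08·0.193=0.01544, 0.31·0.234=0.07254, 0.15·0.11=0.01650, 0.46·0.016=0.007360. Summing gives P(defective) = 0.11184.
P(Machine 2 | defective) = 0.07254 / 0.11184 = 0.6486.

Posterior probability ≈ 0.6486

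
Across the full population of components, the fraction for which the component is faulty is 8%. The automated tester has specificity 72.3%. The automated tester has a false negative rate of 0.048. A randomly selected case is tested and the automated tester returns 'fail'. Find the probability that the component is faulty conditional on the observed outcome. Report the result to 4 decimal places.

P(H | E) ≈ 0.2301

Let H be the event that the component is faulty. P(H) = 0.08, so P(¬H) = 0.92. With E the 'fail' result, P(E|H) = 0.952 and P(E|¬H) = 0.277.
P(E) = 0.952·0.08 + 0.277·0.92 = 0.076160 + 0.25484 = 0.33100.
By Bayes' theorem, P(H|E) = 0.076160 / 0.33100 = 0.2301.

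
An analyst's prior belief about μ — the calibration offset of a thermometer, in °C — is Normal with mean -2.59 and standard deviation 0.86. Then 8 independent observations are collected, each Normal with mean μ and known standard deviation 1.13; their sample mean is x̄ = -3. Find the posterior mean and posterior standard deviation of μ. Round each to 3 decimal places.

Prior precision 1/τ₀² = 1/0.86² = 1.35208; data precision n/σ² = 8/1.13² = 6.26517.
Posterior precision = 1.35208 + 6.26517 = 7.61726, giving posterior SD = 1/√7.61726 = 0.362.
Posterior mean = (1.35208·-2.59 + 6.26517·-3) / 7.61726 = -2.927.

Posterior mean ≈ -2.927; posterior SD ≈ 0.362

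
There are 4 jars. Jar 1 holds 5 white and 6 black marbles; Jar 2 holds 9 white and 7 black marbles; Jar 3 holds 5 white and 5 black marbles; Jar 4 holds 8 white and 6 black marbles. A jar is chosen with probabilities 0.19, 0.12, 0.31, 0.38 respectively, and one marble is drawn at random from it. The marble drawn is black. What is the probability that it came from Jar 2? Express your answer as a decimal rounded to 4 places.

P(black|Jar 1) = 0.5455; P(black|Jar 2) = 0.4375; P(black|Jar 3) = 0.5; P(black|Jar 4) = 0.4286.
Prior × likelihood for each source: 0.19·0.5455=0.1036, 0.12·0.4375=0.05250, 0.31·0.5=0.1550, 0.38·0.4286=0.1629. Summing gives P(black) = 0.47399.
P(Jar 2 | black) = 0.05250 / 0.47399 = 0.1108.

Posterior probability ≈ 0.1108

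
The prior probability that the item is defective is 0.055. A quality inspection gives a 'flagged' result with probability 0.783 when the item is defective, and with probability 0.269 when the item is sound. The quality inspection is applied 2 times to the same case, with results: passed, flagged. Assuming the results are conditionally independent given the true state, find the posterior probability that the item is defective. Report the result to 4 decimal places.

Let H be the event that the item is defective; start with P(H) = 0.055. P('flagged'|H) = 0.783, P('flagged'|¬H) = 0.269.
Update on result 1 ('passed'): P(H) ← 0.217·0.0550 / (0.217·0.0550 + 0.731·0.9450) = 0.011935/0.70273 = 0.0170.
Update on result 2 ('flagged'): P(H) ← 0.783·0.0170 / (0.783·0.0170 + 0.269·0.9830) = 0.013298/0.27773 = 0.0479.

Posterior P(H) ≈ 0.0479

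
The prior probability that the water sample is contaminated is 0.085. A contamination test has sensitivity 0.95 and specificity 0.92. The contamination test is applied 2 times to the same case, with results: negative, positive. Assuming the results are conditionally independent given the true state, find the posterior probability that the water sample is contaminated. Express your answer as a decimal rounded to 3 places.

Posterior P(H) ≈ 0.057

With H the event that the water sample is contaminated, the joint likelihood of the observed sequence is P(data|H) = 0.05·0.95 = 0.047500 and P(data|¬H) = 0.92·0.08 = 0.073600.
Bayes: P(H|data) = 0.085·0.047500 / (0.085·0.047500 + 0.915·0.073600) = 0.0040375/0.071382 = 0.0566.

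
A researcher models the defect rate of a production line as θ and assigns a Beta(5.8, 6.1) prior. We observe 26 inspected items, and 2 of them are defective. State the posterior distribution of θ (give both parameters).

Observing 2 successes and 24 failures updates Beta(5.8, 6.1) by adding the success and failure counts to the two shape parameters: α = 5.8+2 = 7.8, β = 6.1+24 = 30.1.

Posterior: Beta(7.8, 30.1)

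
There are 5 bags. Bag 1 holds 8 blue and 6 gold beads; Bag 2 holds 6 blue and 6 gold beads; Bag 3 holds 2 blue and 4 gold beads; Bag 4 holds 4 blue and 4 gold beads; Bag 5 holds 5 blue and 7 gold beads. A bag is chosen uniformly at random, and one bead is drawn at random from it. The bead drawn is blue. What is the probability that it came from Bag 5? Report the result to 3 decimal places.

Posterior probability ≈ 0.179

P(blue|Bag 1) = 0.5714; P(blue|Bag 2) = 0.5; P(blue|Bag 3) = 0.3333; P(blue|Bag 4) = 0.5; P(blue|Bag 5) = 0.4167.
Prior × likelihood for each source: 0.2·0.5714=0.1143, 0.2·0.5=0.1000, 0.2·0.3333=0.06667, 0.2·0.5=0.1000, 0.2·0.4167=0.08333. Summing gives P(blue) = 0.46429.
P(Bag 5 | blue) = 0.08333 / 0.46429 = 0.179.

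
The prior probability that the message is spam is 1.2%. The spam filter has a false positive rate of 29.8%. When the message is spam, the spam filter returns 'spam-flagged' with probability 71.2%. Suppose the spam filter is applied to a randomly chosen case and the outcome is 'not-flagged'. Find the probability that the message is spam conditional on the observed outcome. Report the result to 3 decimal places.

Write H for 'the message is spam'. Prior odds H:¬H = 0.012/0.988 = 0.012146. For the 'not-flagged' outcome, the likelihood ratio is 0.288/0.702 = 0.41026.
Posterior odds = 0.012146 × 0.41026 = 0.0049829, so P(H|E) = 0.0049829/(1+0.0049829) = 0.005.

P(H | E) ≈ 0.005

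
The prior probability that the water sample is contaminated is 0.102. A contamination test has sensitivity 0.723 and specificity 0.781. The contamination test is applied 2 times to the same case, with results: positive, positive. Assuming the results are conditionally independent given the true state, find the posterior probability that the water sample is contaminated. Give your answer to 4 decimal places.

Posterior P(H) ≈ 0.5532

Let H be the event that the water sample is contaminated; start with P(H) = 0.102. P('positive'|H) = 0.723, P('positive'|¬H) = 0.219.
Update on result 1 ('positive'): P(H) ← 0.723·0.1020 / (0.723·0.1020 + 0.219·0.8980) = 0.073746/0.27041 = 0.2727.
Update on result 2 ('positive'): P(H) ← 0.723·0.2727 / (0.723·0.2727 + 0.219·0.7273) = 0.19718/0.35645 = 0.5532.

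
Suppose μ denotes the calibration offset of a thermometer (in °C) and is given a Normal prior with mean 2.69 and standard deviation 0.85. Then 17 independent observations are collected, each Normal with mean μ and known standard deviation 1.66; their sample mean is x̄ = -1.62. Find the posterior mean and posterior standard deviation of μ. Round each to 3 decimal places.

With known σ, the Normal prior is conjugate. Weight on the data is w = (n/σ²)/(n/σ² + 1/τ₀²) = 6.16926/(6.16926+1.38408) = 0.81676.
Posterior mean = w·x̄ + (1−w)·μ₀ = 0.81676·-1.62 + 0.18324·2.69 = -0.830. Posterior variance = 1/(6.16926+1.38408) = 0.132392, so SD = 0.364.

Posterior mean ≈ -0.830; posterior SD ≈ 0.364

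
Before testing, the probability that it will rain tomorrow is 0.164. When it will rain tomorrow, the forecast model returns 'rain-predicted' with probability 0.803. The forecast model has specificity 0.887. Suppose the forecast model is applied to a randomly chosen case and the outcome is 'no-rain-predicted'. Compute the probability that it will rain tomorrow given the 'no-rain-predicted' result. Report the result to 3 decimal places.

P(H | E) ≈ 0.042

Let H be the event that it will rain tomorrow. P(H) = 0.164, so P(¬H) = 0.836. With E the 'no-rain-predicted' result, P(E|H) = 0.197 and P(E|¬H) = 0.887.
P(E) = 0.197·0.164 + 0.887·0.836 = 0.032308 + 0.74153 = 0.77384.
By Bayes' theorem, P(H|E) = 0.032308 / 0.77384 = 0.042.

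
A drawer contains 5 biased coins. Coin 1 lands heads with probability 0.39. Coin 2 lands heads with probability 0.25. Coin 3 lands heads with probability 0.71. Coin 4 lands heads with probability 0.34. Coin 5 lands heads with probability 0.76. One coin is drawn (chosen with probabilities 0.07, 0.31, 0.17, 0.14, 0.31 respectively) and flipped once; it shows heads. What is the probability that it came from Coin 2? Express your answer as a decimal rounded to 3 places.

Posterior probability ≈ 0.152

P(heads|C1) = 0.39; P(heads|C2) = 0.25; P(heads|C3) = 0.71; P(heads|C4) = 0.34; P(heads|C5) = 0.76.
Prior × likelihood for each source: 0.07·0.39=0.02730, 0.31·0.25=0.07750, 0.17·0.71=0.1207, 0.14·0.34=0.04760, 0.31·0.76=0.2356. Summing gives P(heads) = 0.50870.
P(Coin 2 | heads) = 0.07750 / 0.50870 = 0.152.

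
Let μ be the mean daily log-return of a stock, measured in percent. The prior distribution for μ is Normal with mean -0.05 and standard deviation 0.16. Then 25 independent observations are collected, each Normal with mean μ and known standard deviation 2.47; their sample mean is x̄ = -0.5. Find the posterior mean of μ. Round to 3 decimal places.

Posterior mean ≈ -0.093

With known σ, the Normal prior is conjugate. Weight on the data is w = (n/σ²)/(n/σ² + 1/τ₀²) = 4.09776/(4.09776+39.0625) = 0.094943.
Posterior mean = w·x̄ + (1−w)·μ₀ = 0.094943·-0.5 + 0.90506·-0.05 = -0.093.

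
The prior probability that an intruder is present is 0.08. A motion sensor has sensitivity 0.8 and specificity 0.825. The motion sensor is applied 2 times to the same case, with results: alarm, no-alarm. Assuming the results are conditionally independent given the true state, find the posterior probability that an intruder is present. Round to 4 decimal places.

Posterior P(H) ≈ 0.0879

Let H be the event that an intruder is present; start with P(H) = 0.08. P('alarm'|H) = 0.8, P('alarm'|¬H) = 0.175.
Update on result 1 ('alarm'): P(H) ← 0.8·0.0800 / (0.8·0.0800 + 0.175·0.9200) = 0.064000/0.22500 = 0.2844.
Update on result 2 ('no-alarm'): P(H) ← 0.2·0.2844 / (0.2·0.2844 + 0.825·0.7156) = 0.056889/0.64722 = 0.0879.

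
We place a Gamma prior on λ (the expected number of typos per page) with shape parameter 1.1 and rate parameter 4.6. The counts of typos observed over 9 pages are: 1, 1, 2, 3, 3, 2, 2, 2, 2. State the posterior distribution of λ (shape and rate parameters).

The Poisson likelihood adds the total count to the shape and the number of exposure periods to the rate. Here ∑xᵢ = 18 and n = 9, so shape 1.1→19.1 and rate 4.6→13.6.

Posterior: Gamma(shape=19.1, rate=13.6)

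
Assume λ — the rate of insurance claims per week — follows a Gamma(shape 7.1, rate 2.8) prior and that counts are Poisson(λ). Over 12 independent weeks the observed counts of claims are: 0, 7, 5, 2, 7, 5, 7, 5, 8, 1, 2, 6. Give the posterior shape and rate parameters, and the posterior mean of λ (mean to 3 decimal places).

Posterior: Gamma(shape=62.1, rate=14.8); mean ≈ 4.196

The Poisson likelihood adds the total count to the shape and the number of exposure periods to the rate. Here ∑xᵢ = 55 and n = 12, so shape 7.1→62.1 and rate 2.8→14.8.
E[λ | data] = 62.1/14.8 = 4.196.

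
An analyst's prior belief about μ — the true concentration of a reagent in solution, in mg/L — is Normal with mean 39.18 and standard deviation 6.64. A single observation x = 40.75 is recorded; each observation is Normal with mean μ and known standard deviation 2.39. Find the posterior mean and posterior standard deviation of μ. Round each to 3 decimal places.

With known σ, the Normal prior is conjugate. Weight on the data is w = (n/σ²)/(n/σ² + 1/τ₀²) = 0.175067/(0.175067+0.0226811) = 0.88530.
Posterior mean = w·x̄ + (1−w)·μ₀ = 0.88530·40.75 + 0.11470·39.18 = 40.570. Posterior variance = 1/(0.175067+0.0226811) = 5.05694, so SD = 2.249.

Posterior mean ≈ 40.570; posterior SD ≈ 2.249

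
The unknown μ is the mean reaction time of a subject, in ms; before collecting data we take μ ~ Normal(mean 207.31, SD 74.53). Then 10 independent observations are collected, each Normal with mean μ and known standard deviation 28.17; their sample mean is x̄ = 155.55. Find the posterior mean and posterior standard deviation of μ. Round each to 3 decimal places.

Prior precision 1/τ₀² = 1/74.53² = 0.00018003; data precision n/σ² = 10/28.17² = 0.0126016.
Posterior precision = 0.00018003 + 0.0126016 = 0.0127816, giving posterior SD = 1/√0.0127816 = 8.845.
Posterior mean = (0.00018003·207.31 + 0.0126016·155.55) / 0.0127816 = 156.279.

Posterior mean ≈ 156.279; posterior SD ≈ 8.845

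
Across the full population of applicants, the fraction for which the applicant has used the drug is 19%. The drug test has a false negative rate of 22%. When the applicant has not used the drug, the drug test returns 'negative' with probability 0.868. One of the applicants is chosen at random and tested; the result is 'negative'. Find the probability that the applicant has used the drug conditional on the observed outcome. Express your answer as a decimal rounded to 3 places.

P(H | E) ≈ 0.056

Let H be the event that the applicant has used the drug. P(H) = 0.19, so P(¬H) = 0.81. With E the 'negative' result, P(E|H) = 0.22 and P(E|¬H) = 0.868.
P(E) = 0.22·0.19 + 0.868·0.81 = 0.041800 + 0.70308 = 0.74488.
By Bayes' theorem, P(H|E) = 0.041800 / 0.74488 = 0.056.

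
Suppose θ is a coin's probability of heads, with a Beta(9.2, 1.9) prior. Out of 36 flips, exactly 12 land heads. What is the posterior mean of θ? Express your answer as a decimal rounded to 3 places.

Posterior mean ≈ 0.450

Observing 12 successes and 24 failures updates Beta(9.2, 1.9) by adding the success and failure counts to the two shape parameters: α = 9.2+12 = 21.2, β = 1.9+24 = 25.9.
E[θ | data] = 21.2/(21.2+25.9) = 0.450.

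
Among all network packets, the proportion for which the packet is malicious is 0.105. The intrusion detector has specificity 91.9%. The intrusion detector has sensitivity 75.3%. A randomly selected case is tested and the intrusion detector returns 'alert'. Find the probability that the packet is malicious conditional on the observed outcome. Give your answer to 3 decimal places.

Let H be the event that the packet is malicious. P(H) = 0.105, so P(¬H) = 0.895. With E the 'alert' result, P(E|H) = 0.753 and P(E|¬H) = 0.081.
P(E) = 0.753·0.105 + 0.081·0.895 = 0.079065 + 0.072495 = 0.15156.
By Bayes' theorem, P(H|E) = 0.079065 / 0.15156 = 0.522.

P(H | E) ≈ 0.522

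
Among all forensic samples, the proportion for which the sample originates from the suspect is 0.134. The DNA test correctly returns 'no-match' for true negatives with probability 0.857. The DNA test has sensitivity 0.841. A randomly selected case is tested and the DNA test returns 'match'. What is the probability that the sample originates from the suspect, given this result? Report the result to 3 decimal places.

Write H for 'the sample originates from the suspect'. Prior odds H:¬H = 0.134/0.866 = 0.15473. For the 'match' outcome, the likelihood ratio is 0.841/0.143 = 5.8811.
Posterior odds = 0.15473 × 5.8811 = 0.91001, so P(H|E) = 0.91001/(1+0.91001) = 0.476.

P(H | E) ≈ 0.476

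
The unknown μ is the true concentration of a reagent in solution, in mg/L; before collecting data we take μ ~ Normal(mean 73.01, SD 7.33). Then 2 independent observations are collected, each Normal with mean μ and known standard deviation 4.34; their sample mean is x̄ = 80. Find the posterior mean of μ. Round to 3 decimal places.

Posterior mean ≈ 78.958

Prior precision 1/τ₀² = 1/7.33² = 0.0186120; data precision n/σ² = 2/4.34² = 0.106182.
Posterior precision = 0.0186120 + 0.106182 = 0.124794.
Posterior mean = (0.0186120·73.01 + 0.106182·80) / 0.124794 = 78.958.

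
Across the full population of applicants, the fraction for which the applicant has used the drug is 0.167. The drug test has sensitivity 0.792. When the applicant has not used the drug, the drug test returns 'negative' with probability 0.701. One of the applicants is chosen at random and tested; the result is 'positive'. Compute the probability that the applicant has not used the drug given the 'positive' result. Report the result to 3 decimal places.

Let H be the event that the applicant has used the drug. P(H) = 0.167, so P(¬H) = 0.833. With E the 'positive' result, P(E|H) = 0.792 and P(E|¬H) = 0.299.
P(E) = 0.792·0.167 + 0.299·0.833 = 0.13226 + 0.24907 = 0.38133.
By Bayes' theorem, P(H|E) = 0.13226 / 0.38133 = 0.347. Hence P(¬H|E) = 1 − 0.347 = 0.653.

P(¬H | E) ≈ 0.653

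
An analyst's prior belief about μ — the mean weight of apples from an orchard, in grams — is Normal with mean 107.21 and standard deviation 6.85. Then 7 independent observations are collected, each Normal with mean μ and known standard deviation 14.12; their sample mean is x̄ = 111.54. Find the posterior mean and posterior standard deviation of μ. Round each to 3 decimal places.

With known σ, the Normal prior is conjugate. Weight on the data is w = (n/σ²)/(n/σ² + 1/τ₀²) = 0.0351098/(0.0351098+0.0213117) = 0.62228.
Posterior mean = w·x̄ + (1−w)·μ₀ = 0.62228·111.54 + 0.37772·107.21 = 109.904. Posterior variance = 1/(0.0351098+0.0213117) = 17.7237, so SD = 4.210.

Posterior mean ≈ 109.904; posterior SD ≈ 4.210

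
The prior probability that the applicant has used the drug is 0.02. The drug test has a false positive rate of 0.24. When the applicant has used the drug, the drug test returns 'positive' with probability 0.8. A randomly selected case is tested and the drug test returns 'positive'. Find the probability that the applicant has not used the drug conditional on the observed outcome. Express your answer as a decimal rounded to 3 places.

Let H be the event that the applicant has used the drug. P(H) = 0.02, so P(¬H) = 0.98. With E the 'positive' result, P(E|H) = 0.8 and P(E|¬H) = 0.24.
P(E) = 0.8·0.02 + 0.24·0.98 = 0.016000 + 0.23520 = 0.25120.
By Bayes' theorem, P(H|E) = 0.016000 / 0.25120 = 0.064. Hence P(¬H|E) = 1 − 0.064 = 0.936.

P(¬H | E) ≈ 0.936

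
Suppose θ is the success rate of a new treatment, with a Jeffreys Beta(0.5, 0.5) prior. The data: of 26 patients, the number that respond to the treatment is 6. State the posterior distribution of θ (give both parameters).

Posterior: Beta(6.5, 20.5)

Observing 6 successes and 20 failures updates Beta(0.5, 0.5) by adding the success and failure counts to the two shape parameters: α = 0.5+6 = 6.5, β = 0.5+20 = 20.5.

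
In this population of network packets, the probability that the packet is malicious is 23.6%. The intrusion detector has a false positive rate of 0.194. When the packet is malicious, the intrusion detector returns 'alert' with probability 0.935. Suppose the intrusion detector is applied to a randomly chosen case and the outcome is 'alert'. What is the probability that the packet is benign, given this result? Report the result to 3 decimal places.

Let H be the event that the packet is malicious. P(H) = 0.236, so P(¬H) = 0.764. With E the 'alert' result, P(E|H) = 0.935 and P(E|¬H) = 0.194.
P(E) = 0.935·0.236 + 0.194·0.764 = 0.22066 + 0.14822 = 0.36888.
By Bayes' theorem, P(H|E) = 0.22066 / 0.36888 = 0.598. Hence P(¬H|E) = 1 − 0.598 = 0.402.

P(¬H | E) ≈ 0.402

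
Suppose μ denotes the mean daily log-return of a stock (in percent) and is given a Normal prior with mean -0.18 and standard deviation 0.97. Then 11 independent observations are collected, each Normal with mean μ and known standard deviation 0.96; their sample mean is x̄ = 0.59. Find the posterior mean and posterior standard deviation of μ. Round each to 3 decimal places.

Prior precision 1/τ₀² = 1/0.97² = 1.06281; data precision n/σ² = 11/0.96² = 11.9358.
Posterior precision = 1.06281 + 11.9358 = 12.9986, giving posterior SD = 1/√12.9986 = 0.277.
Posterior mean = (1.06281·-0.18 + 11.9358·0.59) / 12.9986 = 0.527.

Posterior mean ≈ 0.527; posterior SD ≈ 0.277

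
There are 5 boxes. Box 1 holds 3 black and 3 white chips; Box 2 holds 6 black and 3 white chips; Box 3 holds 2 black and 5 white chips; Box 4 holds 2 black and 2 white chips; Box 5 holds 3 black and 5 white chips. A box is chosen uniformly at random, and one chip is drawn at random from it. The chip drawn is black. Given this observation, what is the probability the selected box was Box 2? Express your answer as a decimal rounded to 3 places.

P(black|Box 1) = 0.5; P(black|Box 2) = 0.6667; P(black|Box 3) = 0.2857; P(black|Box 4) = 0.5; P(black|Box 5) = 0.375.
Prior × likelihood for each source: 0.2·0.5=0.1000, 0.2·0.6667=0.1333, 0.2·0.2857=0.05714, 0.2·0.5=0.1000, 0.2·0.375=0.07500. Summing gives P(black) = 0.46548.
P(Box 2 | black) = 0.1333 / 0.46548 = 0.286.

Posterior probability ≈ 0.286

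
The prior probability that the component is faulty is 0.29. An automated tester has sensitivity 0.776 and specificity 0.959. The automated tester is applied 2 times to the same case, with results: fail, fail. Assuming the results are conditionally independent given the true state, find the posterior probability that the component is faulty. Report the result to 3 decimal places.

With H the event that the component is faulty, the joint likelihood of the observed sequence is P(data|H) = 0.776·0.776 = 0.60218 and P(data|¬H) = 0.041·0.041 = 0.0016810.
Bayes: P(H|data) = 0.29·0.60218 / (0.29·0.60218 + 0.71·0.0016810) = 0.17463/0.17582 = 0.9932.

Posterior P(H) ≈ 0.993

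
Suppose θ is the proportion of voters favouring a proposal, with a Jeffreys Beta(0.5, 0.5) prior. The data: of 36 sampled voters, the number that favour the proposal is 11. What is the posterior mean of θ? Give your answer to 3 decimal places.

Observing 11 successes and 25 failures updates Beta(0.5, 0.5) by adding the success and failure counts to the two shape parameters: α = 0.5+11 = 11.5, β = 0.5+25 = 25.5.
Posterior mean = α/(α+β) = 11.5/37 = 0.311.

Posterior mean ≈ 0.311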